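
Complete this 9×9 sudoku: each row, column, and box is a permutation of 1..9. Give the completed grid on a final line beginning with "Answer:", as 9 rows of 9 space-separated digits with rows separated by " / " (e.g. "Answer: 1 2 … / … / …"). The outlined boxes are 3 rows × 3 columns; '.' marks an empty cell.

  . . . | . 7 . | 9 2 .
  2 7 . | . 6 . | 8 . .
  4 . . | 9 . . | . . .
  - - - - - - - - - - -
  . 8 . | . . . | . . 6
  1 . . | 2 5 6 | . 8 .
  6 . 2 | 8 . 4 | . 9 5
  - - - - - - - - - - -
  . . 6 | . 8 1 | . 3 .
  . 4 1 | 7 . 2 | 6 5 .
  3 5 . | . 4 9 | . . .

Step 1. [r6c7∈{1,3,7}] r6c7 is the only open cell in row 6 admitting 7, so r6c7=7.
Step 2. [r6c2∈{3}] nothing but 3 survives at r6c2, so r6c2=3.
Step 3. [r4c7∈{1,2,3,4}] r4c7 is the only open cell in row 4 admitting 2. So r4c7=2.
Step 4. [r4c8∈{1,4}] across box 6, 1 lands solely at r4c8 ⇒ r4c8=1.
Step 5. [r5c3∈{4,7,9}] r5c3 is the only open cell in row 5 admitting 7. So r5c3=7.
Step 6. [r3c7∈{1,3,5}] 5 has one home in col 7: r3c7 ⇒ r3c7=5.
Step 7. [r4c4∈{3}] r4c4 has the single candidate 3. So r4c4=3.
Step 8. [r9c9∈{1,2,7,8}] across row 9, 2 lands solely at r9c9 ⇒ r9c9=2.
Step 9. [r2c8∈{4}] only 4 remains possible at r2c8. So r2c8=4.
Step 10. [r9c3∈{8}] r9c3 has the single candidate 8. So r9c3=8.
Step 11. [r3c3∈{3}] r3c3's peers cover all but 3, so r3c3=3.
Step 12. [r1c3∈{5}] r1c3 is down to just 5 ⇒ r1c3=5.
Step 13. [r8c1∈{9}] r8c1 has the single candidate 9. So r8c1=9.
Step 14. [r5c7∈{3,4}] 3 has one home in col 7: r5c7, so r5c7=3.
Step 15. [r7c9∈{4,7,9}] 9 has one home in row 7: r7c9. So r7c9=9.
Step 16. [r2c6∈{3,5}] col 6 places 5 nowhere but r2c6 ⇒ r2c6=5.
Step 17. [r2c4∈{1}] nothing but 1 survives at r2c4. So r2c4=1.
Step 18. [r3c9∈{1,7}] across col 9, 7 lands solely at r3c9 ⇒ r3c9=7.
Step 19. [r1c2∈{1,6}] r1c2 is the only open cell in row 1 admitting 6, so r1c2=6.
Step 20. [r1c6∈{3,8}] in col 6, 3 fits only at r1c6 ⇒ r1c6=3.
Step 21. [r4c3∈{4,9}] row 4 places 4 nowhere but r4c3, so r4c3=4.
Step 22. [r5c2∈{9}] only 9 remains possible at r5c2, so r5c2=9.
Step 23. [r8c5∈{3}] r8c5 is down to just 3. So r8c5=3.
Step 24. [r4c6∈{7}] r4c6's peers cover all but 7. So r4c6=7.
Step 25. [r1c1∈{8}] r1c1 is down to just 8. So r1c1=8.
Step 26. [r3c5∈{2}] r3c5 has the single candidate 2. So r3c5=2.
Step 27. [r4c1∈{5}] r4c1 is down to just 5 ⇒ r4c1=5.
Step 28. [r3c6∈{8}] r3c6 is down to just 8, so r3c6=8.
Step 29. [r3c8∈{6}] r3c8 is down to just 6. So r3c8=6.
Step 30. [r9c8∈{7}] r9c8's peers cover all but 7. So r9c8=7.
Step 31. [r7c4∈{5}] r7c4's peers cover all but 5 ⇒ r7c4=5.
Step 32. [r4c5∈{9}] r4c5 is down to just 9, so r4c5=9.
Step 33. [r1c9∈{1}] r1c9 has the single candidate 1. So r1c9=1.
Step 34. [r2c9∈{3}] nothing but 3 survives at r2c9. So r2c9=3.
Step 35. [r2c3∈{9}] r2c3 has the single candidate 9 ⇒ r2c3=9.
Step 36. [r7c7∈{4}] r7c7's peers cover all but 4, so r7c7=4.
Step 37. [r9c4∈{6}] only 6 remains possible at r9c4 ⇒ r9c4=6.
Step 38. [r7c1∈{7}] nothing but 7 survives at r7c1. So r7c1=7.
Step 39. [r8c9∈{8}] r8c9 has the single candidate 8, so r8c9=8.
Step 40. [r7c2∈{2}] r7c2's peers cover all but 2. So r7c2=2.
Step 41. [r5c9∈{4}] r5c9's peers cover all but 4, so r5c9=4.
Step 42. [r3c2∈{1}] only 1 remains possible at r3c2 ⇒ r3c2=1.
Step 43. [r9c7∈{1}] r9c7 has the single candidate 1. So r9c7=1.
Step 44. [r6c5∈{1}] r6c5 has the single candidate 1. So r6c5=1.
Step 45. [r1c4∈{4}] r1c4's peers cover all but 4, so r1c4=4.

Answer: 8 6 5 4 7 3 9 2 1 / 2 7 9 1 6 5 8 4 3 / 4 1 3 9 2 8 5 6 7 / 5 8 4 3 9 7 2 1 6 / 1 9 7 2 5 6 3 8 4 / 6 3 2 8 1 4 7 9 5 / 7 2 6 5 8 1 4 3 9 / 9 4 1 7 3 2 6 5 8 / 3 5 8 6 4 9 1 7 2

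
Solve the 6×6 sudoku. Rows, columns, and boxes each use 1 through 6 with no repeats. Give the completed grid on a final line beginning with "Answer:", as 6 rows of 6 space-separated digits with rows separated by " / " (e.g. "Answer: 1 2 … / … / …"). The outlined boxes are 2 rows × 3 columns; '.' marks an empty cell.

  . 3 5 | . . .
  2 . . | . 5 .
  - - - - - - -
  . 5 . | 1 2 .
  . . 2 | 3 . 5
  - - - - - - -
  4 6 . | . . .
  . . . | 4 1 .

Step 1. [r2c4∈{6}] r2c4 has the single candidate 6. So r2c4=6.
Step 2. [r3c3∈{3,4,6}] col 3 places 6 nowhere but r3c3 ⇒ r3c3=6.
Step 3. [r2c6∈{1,3,4}] in row 2, 3 fits only at r2c6, so r2c6=3.
Step 4. [r1c6∈{1,2,4}] 1 has one home in col 6: r1c6. So r1c6=1.
Step 5. [r4c2∈{1,4}] box 3 places 4 nowhere but r4c2 ⇒ r4c2=4.
Step 6. [r5c6∈{2}] r5c6 has the single candidate 2, so r5c6=2.
Step 7. [r5c3∈{1,3}] r5c3 is the only open cell in row 5 admitting 1 ⇒ r5c3=1.
Step 8. [r6c3∈{3}] nothing but 3 survives at r6c3. So r6c3=3.
Step 9. [r1c1∈{6}] only 6 remains possible at r1c1. So r1c1=6.
Step 10. [r1c4∈{2}] r1c4 is down to just 2, so r1c4=2.
Step 11. [r5c4∈{5}] r5c4's peers cover all but 5 ⇒ r5c4=5.
Step 12. [r6c2∈{2}] r6c2's peers cover all but 2 ⇒ r6c2=2.
Step 13. [r3c6∈{4}] r3c6 has the single candidate 4, so r3c6=4.
Step 14. [r2c2∈{1}] r2c2's peers cover all but 1, so r2c2=1.
Step 15. [r4c1∈{1}] r4c1 is down to just 1 ⇒ r4c1=1.
Step 16. [r3c1∈{3}] nothing but 3 survives at r3c1, so r3c1=3.
Step 17. [r6c1∈{5}] only 5 remains possible at r6c1 ⇒ r6c1=5.
Step 18. [r2c3∈{4}] r2c3's peers cover all but 4, so r2c3=4.
Step 19. [r4c5∈{6}] nothing but 6 survives at r4c5 ⇒ r4c5=6.
Step 20. [r6c6∈{6}] nothing but 6 survives at r6c6. So r6c6=6.
Step 21. [r1c5∈{4}] nothing but 4 survives at r1c5, so r1c5=4.
Step 22. [r5c5∈{3}] r5c5 is down to just 3, so r5c5=3.

Answer: 6 3 5 2 4 1 / 2 1 4 6 5 3 / 3 5 6 1 2 4 / 1 4 2 3 6 5 / 4 6 1 5 3 2 / 5 2 3 4 1 6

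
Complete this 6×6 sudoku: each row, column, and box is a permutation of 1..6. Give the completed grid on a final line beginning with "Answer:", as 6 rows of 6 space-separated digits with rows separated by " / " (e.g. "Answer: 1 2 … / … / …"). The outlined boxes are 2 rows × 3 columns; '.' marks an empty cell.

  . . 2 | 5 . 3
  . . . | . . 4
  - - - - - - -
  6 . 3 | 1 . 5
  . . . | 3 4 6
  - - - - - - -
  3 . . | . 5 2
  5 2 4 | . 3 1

Step 1. [r2c1∈{1}] r2c1 has the single candidate 1 ⇒ r2c1=1.
Step 2. [r2c4∈{2,6}] r2c4 is the only open cell in col 4 admitting 2 ⇒ r2c4=2.
Step 3. [r2c5∈{6}] r2c5 is down to just 6 ⇒ r2c5=6.
Step 4. [r5c3∈{1,6}] across col 3, 6 lands solely at r5c3 ⇒ r5c3=6.
Step 5. [r2c3∈{5}] r2c3 has the single candidate 5. So r2c3=5.
Step 6. [r5c2∈{1}] only 1 remains possible at r5c2 ⇒ r5c2=1.
Step 7. [r1c2∈{4,6}] 6 has one home in row 1: r1c2, so r1c2=6.
Step 8. [r1c1∈{4}] r1c1 is down to just 4. So r1c1=4.
Step 9. [r4c2∈{5}] nothing but 5 survives at r4c2, so r4c2=5.
Step 10. [r3c2∈{4}] r3c2 has the single candidate 4, so r3c2=4.
Step 11. [r4c1∈{2}] r4c1 has the single candidate 2. So r4c1=2.
Step 12. [r5c4∈{4}] only 4 remains possible at r5c4 ⇒ r5c4=4.
Step 13. [r2c2∈{3}] r2c2 has the single candidate 3. So r2c2=3.
Step 14. [r3c5∈{2}] only 2 remains possible at r3c5 ⇒ r3c5=2.
Step 15. [r6c4∈{6}] nothing but 6 survives at r6c4. So r6c4=6.
Step 16. [r1c5∈{1}] only 1 remains possible at r1c5, so r1c5=1.
Step 17. [r4c3∈{1}] nothing but 1 survives at r4c3, so r4c3=1.

Answer: 4 6 2 5 1 3 / 1 3 5 2 6 4 / 6 4 3 1 2 5 / 2 5 1 3 4 6 / 3 1 6 4 5 2 / 5 2 4 6 3 1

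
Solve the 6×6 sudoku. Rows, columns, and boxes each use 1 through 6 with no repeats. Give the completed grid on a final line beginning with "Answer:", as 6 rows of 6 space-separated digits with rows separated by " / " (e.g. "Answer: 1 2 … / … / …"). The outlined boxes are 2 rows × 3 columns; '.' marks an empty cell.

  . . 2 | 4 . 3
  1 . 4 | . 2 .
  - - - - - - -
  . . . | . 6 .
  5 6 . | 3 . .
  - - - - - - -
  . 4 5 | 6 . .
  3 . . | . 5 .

Step 1. [r4c6∈{1,2,4}] 2 has one home in row 4: r4c6 ⇒ r4c6=2.
Step 2. [r4c3∈{1}] r4c3 is down to just 1. So r4c3=1.
Step 3. [r5c6∈{1}] only 1 remains possible at r5c6. So r5c6=1.
Step 4. [r2c4∈{5}] r2c4's peers cover all but 5. So r2c4=5.
Step 5. [r5c1∈{2}] r5c1 has the single candidate 2, so r5c1=2.
Step 6. [r3c1∈{4}] r3c1 has the single candidate 4, so r3c1=4.
Step 7. [r2c2∈{3}] nothing but 3 survives at r2c2. So r2c2=3.
Step 8. [r1c1∈{6}] r1c1 is down to just 6. So r1c1=6.
Step 9. [r3c3∈{3}] r3c3 has the single candidate 3. So r3c3=3.
Step 10. [r3c6∈{5}] r3c6 has the single candidate 5, so r3c6=5.
Step 11. [r1c5∈{1}] r1c5 is down to just 1 ⇒ r1c5=1.
Step 12. [r1c2∈{5}] r1c2 has the single candidate 5 ⇒ r1c2=5.
Step 13. [r2c6∈{6}] nothing but 6 survives at r2c6, so r2c6=6.
Step 14. [r3c4∈{1}] only 1 remains possible at r3c4 ⇒ r3c4=1.
Step 15. [r4c5∈{4}] r4c5's peers cover all but 4. So r4c5=4.
Step 16. [r6c3∈{6}] only 6 remains possible at r6c3 ⇒ r6c3=6.
Step 17. [r5c5∈{3}] r5c5 has the single candidate 3, so r5c5=3.
Step 18. [r6c4∈{2}] r6c4 is down to just 2, so r6c4=2.
Step 19. [r3c2∈{2}] r3c2's peers cover all but 2, so r3c2=2.
Step 20. [r6c2∈{1}] nothing but 1 survives at r6c2, so r6c2=1.
Step 21. [r6c6∈{4}] r6c6 has the single candidate 4, so r6c6=4.

Answer: 6 5 2 4 1 3 / 1 3 4 5 2 6 / 4 2 3 1 6 5 / 5 6 1 3 4 2 / 2 4 5 6 3 1 / 3 1 6 2 5 4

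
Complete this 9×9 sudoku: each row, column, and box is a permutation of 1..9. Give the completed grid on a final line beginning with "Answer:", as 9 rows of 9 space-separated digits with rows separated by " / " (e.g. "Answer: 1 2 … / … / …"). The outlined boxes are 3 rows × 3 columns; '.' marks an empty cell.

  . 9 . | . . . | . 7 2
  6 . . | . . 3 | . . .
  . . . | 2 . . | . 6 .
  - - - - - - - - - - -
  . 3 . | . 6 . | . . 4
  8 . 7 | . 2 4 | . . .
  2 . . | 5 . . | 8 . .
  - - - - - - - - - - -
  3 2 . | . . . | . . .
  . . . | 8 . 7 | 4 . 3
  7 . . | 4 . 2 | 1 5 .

Step 1. [r7c3∈{1,4,5,6,8,9}] row 7 places 4 nowhere but r7c3, so r7c3=4.
Step 2. [r5c4∈{1,3,9}] in col 4, 3 fits only at r5c4 ⇒ r5c4=3.
Step 3. [r2c8∈{1,4,8,9}] across col 8, 4 lands solely at r2c8. So r2c8=4.
Step 4. [r4c6∈{1,8,9}] in row 4, 8 fits only at r4c6, so r4c6=8.
Step 5. [r4c7∈{2,5,7,9}] in col 7, 2 fits only at r4c7 ⇒ r4c7=2.
Step 6. [r6c9∈{1,6,7,9}] 7 has one home in box 6: r6c9 ⇒ r6c9=7.
Step 7. [r6c2∈{1,4,6}] in row 6, 4 fits only at r6c2, so r6c2=4.
Step 8. [r6c3∈{1,6,9}] across row 6, 6 lands solely at r6c3, so r6c3=6.
Step 9. [r7c8∈{8,9}] across col 8, 8 lands solely at r7c8, so r7c8=8.
Step 10. [r4c4∈{1,7,9}] in row 4, 7 fits only at r4c4. So r4c4=7.
Step 11. [r2c3∈{1,2,5,8}] r2c3 is the only open cell in row 2 admitting 2, so r2c3=2.
Step 12. [r8c2∈{1,5,6}] 6 has one home in row 8: r8c2. So r8c2=6.
Step 13. [r9c9∈{6,9}] row 9 places 6 nowhere but r9c9 ⇒ r9c9=6.
Step 14. [r7c9∈{9}] r7c9 is down to just 9 ⇒ r7c9=9.
Step 15. [r2c4∈{1,9}] 9 has one home in col 4: r2c4. So r2c4=9.
Step 16. [r2c7∈{5}] r2c7 has the single candidate 5 ⇒ r2c7=5.
Step 17. [r9c2∈{8}] r9c2 has the single candidate 8 ⇒ r9c2=8.
Step 18. [r9c3∈{9}] r9c3 has the single candidate 9 ⇒ r9c3=9.
Step 19. [r8c5∈{1,5,9}] across row 8, 9 lands solely at r8c5. So r8c5=9.
Step 20. [r6c5∈{1}] r6c5 has the single candidate 1. So r6c5=1.
Step 21. [r7c5∈{5}] r7c5 has the single candidate 5, so r7c5=5.
Step 22. [r4c1∈{1,5,9}] across col 1, 9 lands solely at r4c1, so r4c1=9.
Step 23. [r4c3∈{1,5}] r4c3 is the only open cell in row 4 admitting 5. So r4c3=5.
Step 24. [r3c2∈{1,5,7}] r3c2 is the only open cell in col 2 admitting 5 ⇒ r3c2=5.
Step 25. [r3c6∈{1}] r3c6 has the single candidate 1. So r3c6=1.
Step 26. [r5c2∈{1}] only 1 remains possible at r5c2. So r5c2=1.
Step 27. [r3c9∈{8}] only 8 remains possible at r3c9 ⇒ r3c9=8.
Step 28. [r1c3∈{1,3,8}] across col 3, 8 lands solely at r1c3 ⇒ r1c3=8.
Step 29. [r3c7∈{3,9}] across row 3, 9 lands solely at r3c7. So r3c7=9.
Step 30. [r3c1∈{4}] nothing but 4 survives at r3c1 ⇒ r3c1=4.
Step 31. [r7c6∈{6}] r7c6 is down to just 6, so r7c6=6.
Step 32. [r3c5∈{7}] r3c5 is down to just 7, so r3c5=7.
Step 33. [r6c8∈{3,9}] r6c8 is the only open cell in row 6 admitting 3, so r6c8=3.
Step 34. [r8c1∈{1,5}] in row 8, 5 fits only at r8c1 ⇒ r8c1=5.
Step 35. [r6c6∈{9}] only 9 remains possible at r6c6, so r6c6=9.
Step 36. [r4c8∈{1}] only 1 remains possible at r4c8. So r4c8=1.
Step 37. [r2c2∈{7}] r2c2 has the single candidate 7. So r2c2=7.
Step 38. [r9c5∈{3}] nothing but 3 survives at r9c5. So r9c5=3.
Step 39. [r5c9∈{5}] r5c9's peers cover all but 5. So r5c9=5.
Step 40. [r7c7∈{7}] nothing but 7 survives at r7c7. So r7c7=7.
Step 41. [r8c3∈{1}] r8c3 has the single candidate 1 ⇒ r8c3=1.
Step 42. [r5c7∈{6}] r5c7 is down to just 6. So r5c7=6.
Step 43. [r5c8∈{9}] r5c8 has the single candidate 9. So r5c8=9.
Step 44. [r3c3∈{3}] r3c3 is down to just 3. So r3c3=3.
Step 45. [r2c9∈{1}] nothing but 1 survives at r2c9, so r2c9=1.
Step 46. [r2c5∈{8}] only 8 remains possible at r2c5 ⇒ r2c5=8.
Step 47. [r7c4∈{1}] r7c4 has the single candidate 1 ⇒ r7c4=1.
Step 48. [r1c5∈{4}] r1c5 has the single candidate 4 ⇒ r1c5=4.
Step 49. [r1c1∈{1}] only 1 remains possible at r1c1. So r1c1=1.
Step 50. [r1c4∈{6}] r1c4 is down to just 6. So r1c4=6.
Step 51. [r1c6∈{5}] r1c6 has the single candidate 5 ⇒ r1c6=5.
Step 52. [r1c7∈{3}] r1c7 has the single candidate 3. So r1c7=3.
Step 53. [r8c8∈{2}] r8c8 is down to just 2 ⇒ r8c8=2.

Answer: 1 9 8 6 4 5 3 7 2 / 6 7 2 9 8 3 5 4 1 / 4 5 3 2 7 1 9 6 8 / 9 3 5 7 6 8 2 1 4 / 8 1 7 3 2 4 6 9 5 / 2 4 6 5 1 9 8 3 7 / 3 2 4 1 5 6 7 8 9 / 5 6 1 8 9 7 4 2 3 / 7 8 9 4 3 2 1 5 6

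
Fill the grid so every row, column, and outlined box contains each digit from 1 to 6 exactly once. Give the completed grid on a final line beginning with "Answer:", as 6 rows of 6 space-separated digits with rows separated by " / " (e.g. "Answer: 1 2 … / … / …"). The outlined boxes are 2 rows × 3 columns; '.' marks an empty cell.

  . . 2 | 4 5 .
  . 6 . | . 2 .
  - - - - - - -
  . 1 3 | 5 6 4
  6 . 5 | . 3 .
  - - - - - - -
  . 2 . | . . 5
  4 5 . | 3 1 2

Step 1. [r2c4∈{1}] nothing but 1 survives at r2c4 ⇒ r2c4=1.
Step 2. [r1c2∈{3}] r1c2 has the single candidate 3, so r1c2=3.
Step 3. [r5c3∈{1,6}] col 3 places 1 nowhere but r5c3, so r5c3=1.
Step 4. [r1c6∈{6}] r1c6's peers cover all but 6. So r1c6=6.
Step 5. [r5c4∈{6}] r5c4's peers cover all but 6, so r5c4=6.
Step 6. [r4c4∈{2}] r4c4's peers cover all but 2, so r4c4=2.
Step 7. [r2c3∈{4}] only 4 remains possible at r2c3 ⇒ r2c3=4.
Step 8. [r1c1∈{1}] only 1 remains possible at r1c1, so r1c1=1.
Step 9. [r2c6∈{3}] nothing but 3 survives at r2c6 ⇒ r2c6=3.
Step 10. [r4c2∈{4}] nothing but 4 survives at r4c2. So r4c2=4.
Step 11. [r2c1∈{5}] r2c1 is down to just 5. So r2c1=5.
Step 12. [r5c5∈{4}] r5c5 has the single candidate 4. So r5c5=4.
Step 13. [r4c6∈{1}] only 1 remains possible at r4c6 ⇒ r4c6=1.
Step 14. [r5c1∈{3}] r5c1 has the single candidate 3 ⇒ r5c1=3.
Step 15. [r3c1∈{2}] only 2 remains possible at r3c1, so r3c1=2.
Step 16. [r6c3∈{6}] r6c3 is down to just 6. So r6c3=6.

Answer: 1 3 2 4 5 6 / 5 6 4 1 2 3 / 2 1 3 5 6 4 / 6 4 5 2 3 1 / 3 2 1 6 4 5 / 4 5 6 3 1 2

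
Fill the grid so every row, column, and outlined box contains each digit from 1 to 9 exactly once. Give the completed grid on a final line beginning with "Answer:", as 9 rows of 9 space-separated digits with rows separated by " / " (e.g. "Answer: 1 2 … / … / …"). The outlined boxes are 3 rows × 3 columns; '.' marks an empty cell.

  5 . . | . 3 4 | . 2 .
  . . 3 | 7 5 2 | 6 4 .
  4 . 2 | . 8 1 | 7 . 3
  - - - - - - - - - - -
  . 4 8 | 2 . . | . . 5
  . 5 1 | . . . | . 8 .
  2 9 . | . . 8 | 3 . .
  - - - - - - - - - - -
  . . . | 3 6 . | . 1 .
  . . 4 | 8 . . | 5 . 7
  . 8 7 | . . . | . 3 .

Step 1. [r8c6∈{9}] only 9 remains possible at r8c6, so r8c6=9.
Step 2. [r6c3∈{6}] only 6 remains possible at r6c3 ⇒ r6c3=6.
Step 3. [r1c3∈{9}] r1c3 has the single candidate 9, so r1c3=9.
Step 4. [r2c9∈{1,8,9}] 9 has one home in row 2: r2c9 ⇒ r2c9=9.
Step 5. [r4c8∈{6,7,9}] r4c8 is the only open cell in col 8 admitting 9 ⇒ r4c8=9.
Step 6. [r5c9∈{2,4,6}] across box 6, 6 lands solely at r5c9 ⇒ r5c9=6.
Step 7. [r9c1∈{1,6,9}] in row 9, 6 fits only at r9c1 ⇒ r9c1=6.
Step 8. [r5c5∈{4,7,9}] across col 5, 9 lands solely at r5c5. So r5c5=9.
Step 9. [r5c4∈{4}] nothing but 4 survives at r5c4 ⇒ r5c4=4.
Step 10. [r9c5∈{1,2,4}] r9c5 is the only open cell in col 5 admitting 4, so r9c5=4.
Step 11. [r7c7∈{2,4,8,9}] r7c7 is the only open cell in col 7 admitting 4. So r7c7=4.
Step 12. [r4c7∈{1}] r4c7 is down to just 1. So r4c7=1.
Step 13. [r4c5∈{7}] only 7 remains possible at r4c5, so r4c5=7.
Step 14. [r4c1∈{3}] r4c1 is down to just 3. So r4c1=3.
Step 15. [r2c2∈{1}] r2c2's peers cover all but 1 ⇒ r2c2=1.
Step 16. [r9c4∈{1,5}] row 9 places 1 nowhere but r9c4, so r9c4=1.
Step 17. [r3c2∈{6}] r3c2's peers cover all but 6, so r3c2=6.
Step 18. [r7c9∈{2,8}] in row 7, 8 fits only at r7c9 ⇒ r7c9=8.
Step 19. [r9c9∈{2}] nothing but 2 survives at r9c9 ⇒ r9c9=2.
Step 20. [r7c3∈{5}] only 5 remains possible at r7c3, so r7c3=5.
Step 21. [r7c2∈{2}] r7c2 has the single candidate 2 ⇒ r7c2=2.
Step 22. [r6c4∈{5}] r6c4 is down to just 5, so r6c4=5.
Step 23. [r9c7∈{9}] r9c7 has the single candidate 9. So r9c7=9.
Step 24. [r4c6∈{6}] only 6 remains possible at r4c6 ⇒ r4c6=6.
Step 25. [r5c1∈{7}] nothing but 7 survives at r5c1, so r5c1=7.
Step 26. [r5c7∈{2}] r5c7's peers cover all but 2, so r5c7=2.
Step 27. [r8c2∈{3}] nothing but 3 survives at r8c2, so r8c2=3.
Step 28. [r7c1∈{9}] nothing but 9 survives at r7c1, so r7c1=9.
Step 29. [r6c9∈{4}] r6c9 has the single candidate 4. So r6c9=4.
Step 30. [r6c8∈{7}] r6c8 has the single candidate 7 ⇒ r6c8=7.
Step 31. [r1c4∈{6}] nothing but 6 survives at r1c4 ⇒ r1c4=6.
Step 32. [r7c6∈{7}] nothing but 7 survives at r7c6, so r7c6=7.
Step 33. [r3c8∈{5}] r3c8's peers cover all but 5 ⇒ r3c8=5.
Step 34. [r3c4∈{9}] r3c4 is down to just 9. So r3c4=9.
Step 35. [r1c2∈{7}] r1c2 has the single candidate 7. So r1c2=7.
Step 36. [r8c8∈{6}] r8c8 has the single candidate 6, so r8c8=6.
Step 37. [r8c5∈{2}] r8c5's peers cover all but 2. So r8c5=2.
Step 38. [r1c7∈{8}] r1c7 has the single candidate 8, so r1c7=8.
Step 39. [r9c6∈{5}] r9c6 has the single candidate 5. So r9c6=5.
Step 40. [r2c1∈{8}] r2c1 is down to just 8 ⇒ r2c1=8.
Step 41. [r5c6∈{3}] only 3 remains possible at r5c6 ⇒ r5c6=3.
Step 42. [r8c1∈{1}] r8c1's peers cover all but 1, so r8c1=1.
Step 43. [r1c9∈{1}] r1c9 has the single candidate 1. So r1c9=1.
Step 44. [r6c5∈{1}] r6c5 is down to just 1 ⇒ r6c5=1.

Answer: 5 7 9 6 3 4 8 2 1 / 8 1 3 7 5 2 6 4 9 / 4 6 2 9 8 1 7 5 3 / 3 4 8 2 7 6 1 9 5 / 7 5 1 4 9 3 2 8 6 / 2 9 6 5 1 8 3 7 4 / 9 2 5 3 6 7 4 1 8 / 1 3 4 8 2 9 5 6 7 / 6 8 7 1 4 5 9 3 2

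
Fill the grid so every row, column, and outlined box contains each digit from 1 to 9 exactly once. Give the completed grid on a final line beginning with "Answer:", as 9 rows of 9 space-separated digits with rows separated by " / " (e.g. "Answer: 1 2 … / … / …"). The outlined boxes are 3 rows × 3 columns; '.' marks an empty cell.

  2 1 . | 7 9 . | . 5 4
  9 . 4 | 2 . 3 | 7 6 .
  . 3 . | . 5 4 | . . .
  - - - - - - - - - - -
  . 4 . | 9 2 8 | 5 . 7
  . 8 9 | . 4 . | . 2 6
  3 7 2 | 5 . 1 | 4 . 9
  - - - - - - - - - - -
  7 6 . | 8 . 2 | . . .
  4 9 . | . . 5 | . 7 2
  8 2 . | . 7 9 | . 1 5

Step 1. [r7c9∈{3}] r7c9 has the single candidate 3, so r7c9=3.
Step 2. [r8c5∈{1,3,6}] r8c5 is the only open cell in col 5 admitting 3 ⇒ r8c5=3.
Step 3. [r3c1∈{6}] r3c1 has the single candidate 6 ⇒ r3c1=6.
Step 4. [r3c4∈{1}] r3c4's peers cover all but 1. So r3c4=1.
Step 5. [r3c9∈{8}] nothing but 8 survives at r3c9, so r3c9=8.
Step 6. [r8c3∈{1}] r8c3 has the single candidate 1, so r8c3=1.
Step 7. [r7c7∈{9}] r7c7 is down to just 9 ⇒ r7c7=9.
Step 8. [r8c4∈{6}] r8c4's peers cover all but 6. So r8c4=6.
Step 9. [r5c7∈{1,3}] 1 has one home in col 7: r5c7. So r5c7=1.
Step 10. [r4c1∈{1}] only 1 remains possible at r4c1. So r4c1=1.
Step 11. [r1c6∈{6}] r1c6 is down to just 6 ⇒ r1c6=6.
Step 12. [r3c7∈{2}] r3c7 is down to just 2. So r3c7=2.
Step 13. [r3c8∈{9}] r3c8 is down to just 9 ⇒ r3c8=9.
Step 14. [r2c9∈{1}] r2c9 is down to just 1, so r2c9=1.
Step 15. [r4c3∈{6}] nothing but 6 survives at r4c3. So r4c3=6.
Step 16. [r6c5∈{6}] r6c5 has the single candidate 6, so r6c5=6.
Step 17. [r7c5∈{1}] only 1 remains possible at r7c5. So r7c5=1.
Step 18. [r7c8∈{4}] r7c8's peers cover all but 4, so r7c8=4.
Step 19. [r1c3∈{8}] r1c3's peers cover all but 8. So r1c3=8.
Step 20. [r1c7∈{3}] only 3 remains possible at r1c7. So r1c7=3.
Step 21. [r5c1∈{5}] r5c1 is down to just 5 ⇒ r5c1=5.
Step 22. [r2c2∈{5}] nothing but 5 survives at r2c2 ⇒ r2c2=5.
Step 23. [r5c6∈{7}] r5c6's peers cover all but 7. So r5c6=7.
Step 24. [r8c7∈{8}] r8c7 is down to just 8, so r8c7=8.
Step 25. [r2c5∈{8}] r2c5 is down to just 8. So r2c5=8.
Step 26. [r5c4∈{3}] nothing but 3 survives at r5c4 ⇒ r5c4=3.
Step 27. [r3c3∈{7}] r3c3's peers cover all but 7. So r3c3=7.
Step 28. [r9c4∈{4}] r9c4 is down to just 4 ⇒ r9c4=4.
Step 29. [r4c8∈{3}] only 3 remains possible at r4c8 ⇒ r4c8=3.
Step 30. [r9c3∈{3}] r9c3 is down to just 3. So r9c3=3.
Step 31. [r6c8∈{8}] only 8 remains possible at r6c8. So r6c8=8.
Step 32. [r9c7∈{6}] r9c7's peers cover all but 6. So r9c7=6.
Step 33. [r7c3∈{5}] r7c3's peers cover all but 5 ⇒ r7c3=5.

Answer: 2 1 8 7 9 6 3 5 4 / 9 5 4 2 8 3 7 6 1 / 6 3 7 1 5 4 2 9 8 / 1 4 6 9 2 8 5 3 7 / 5 8 9 3 4 7 1 2 6 / 3 7 2 5 6 1 4 8 9 / 7 6 5 8 1 2 9 4 3 / 4 9 1 6 3 5 8 7 2 / 8 2 3 4 7 9 6 1 5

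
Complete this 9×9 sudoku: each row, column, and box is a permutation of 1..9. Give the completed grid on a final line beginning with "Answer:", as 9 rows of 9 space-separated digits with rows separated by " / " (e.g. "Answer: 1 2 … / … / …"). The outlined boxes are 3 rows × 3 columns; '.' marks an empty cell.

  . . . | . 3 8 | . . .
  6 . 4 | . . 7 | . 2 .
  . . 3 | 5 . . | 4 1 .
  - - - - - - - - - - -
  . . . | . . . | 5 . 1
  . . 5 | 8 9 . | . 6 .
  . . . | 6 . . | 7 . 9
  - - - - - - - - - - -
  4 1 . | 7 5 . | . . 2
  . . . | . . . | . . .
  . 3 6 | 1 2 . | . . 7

Step 1. [r8c5∈{4,6,8}] in col 5, 8 fits only at r8c5, so r8c5=8.
Step 2. [r1c8∈{5,7,9}] r1c8 is the only open cell in col 8 admitting 7. So r1c8=7.
Step 3. [r2c4∈{9}] r2c4 has the single candidate 9. So r2c4=9.
Step 4. [r1c7∈{6,9}] box 3 places 9 nowhere but r1c7, so r1c7=9.
Step 5. [r4c2∈{2,4,6,7,8,9}] in row 4, 6 fits only at r4c2 ⇒ r4c2=6.
Step 6. [r9c7∈{8}] only 8 remains possible at r9c7, so r9c7=8.
Step 7. [r5c7∈{2,3}] 2 has one home in col 7: r5c7 ⇒ r5c7=2.
Step 8. [r6c6∈{1,2,3,4,5}] 5 has one home in row 6: r6c6. So r6c6=5.
Step 9. [r5c6∈{1,3,4}] across col 6, 1 lands solely at r5c6, so r5c6=1.
Step 10. [r6c5∈{4}] only 4 remains possible at r6c5. So r6c5=4.
Step 11. [r4c8∈{3,4,8}] r4c8 is the only open cell in row 4 admitting 4 ⇒ r4c8=4.
Step 12. [r8c9∈{3,4,5,6}] across col 9, 4 lands solely at r8c9. So r8c9=4.
Step 13. [r8c4∈{3}] r8c4 has the single candidate 3, so r8c4=3.
Step 14. [r4c4∈{2}] r4c4 has the single candidate 2 ⇒ r4c4=2.
Step 15. [r6c8∈{3,8}] in col 8, 8 fits only at r6c8. So r6c8=8.
Step 16. [r6c2∈{2}] only 2 remains possible at r6c2. So r6c2=2.
Step 17. [r1c2∈{5}] nothing but 5 survives at r1c2. So r1c2=5.
Step 18. [r2c2∈{8}] r2c2's peers cover all but 8, so r2c2=8.
Step 19. [r4c1∈{3,7,8,9}] r4c1 is the only open cell in col 1 admitting 8. So r4c1=8.
Step 20. [r4c3∈{7,9}] 9 has one home in row 4: r4c3, so r4c3=9.
Step 21. [r8c3∈{2,7}] across col 3, 7 lands solely at r8c3, so r8c3=7.
Step 22. [r8c2∈{9}] nothing but 9 survives at r8c2 ⇒ r8c2=9.
Step 23. [r8c6∈{6}] only 6 remains possible at r8c6, so r8c6=6.
Step 24. [r1c3∈{1,2}] col 3 places 2 nowhere but r1c3, so r1c3=2.
Step 25. [r7c6∈{9}] nothing but 9 survives at r7c6 ⇒ r7c6=9.
Step 26. [r3c2∈{7}] r3c2 is down to just 7, so r3c2=7.
Step 27. [r6c1∈{1,3}] across row 6, 3 lands solely at r6c1 ⇒ r6c1=3.
Step 28. [r8c8∈{5}] r8c8 is down to just 5 ⇒ r8c8=5.
Step 29. [r2c7∈{3}] nothing but 3 survives at r2c7 ⇒ r2c7=3.
Step 30. [r3c9∈{6,8}] row 3 places 8 nowhere but r3c9 ⇒ r3c9=8.
Step 31. [r3c1∈{9}] r3c1 is down to just 9, so r3c1=9.
Step 32. [r7c7∈{6}] r7c7 has the single candidate 6. So r7c7=6.
Step 33. [r5c1∈{7}] r5c1 has the single candidate 7. So r5c1=7.
Step 34. [r5c2∈{4}] r5c2 is down to just 4, so r5c2=4.
Step 35. [r9c1∈{5}] r9c1's peers cover all but 5. So r9c1=5.
Step 36. [r3c5∈{6}] r3c5 has the single candidate 6 ⇒ r3c5=6.
Step 37. [r5c9∈{3}] only 3 remains possible at r5c9. So r5c9=3.
Step 38. [r8c1∈{2}] r8c1 is down to just 2, so r8c1=2.
Step 39. [r2c9∈{5}] nothing but 5 survives at r2c9. So r2c9=5.
Step 40. [r2c5∈{1}] nothing but 1 survives at r2c5. So r2c5=1.
Step 41. [r1c1∈{1}] r1c1 is down to just 1. So r1c1=1.
Step 42. [r1c9∈{6}] only 6 remains possible at r1c9, so r1c9=6.
Step 43. [r9c6∈{4}] r9c6 has the single candidate 4 ⇒ r9c6=4.
Step 44. [r3c6∈{2}] r3c6 is down to just 2, so r3c6=2.
Step 45. [r7c3∈{8}] nothing but 8 survives at r7c3. So r7c3=8.
Step 46. [r8c7∈{1}] nothing but 1 survives at r8c7 ⇒ r8c7=1.
Step 47. [r1c4∈{4}] nothing but 4 survives at r1c4. So r1c4=4.
Step 48. [r7c8∈{3}] nothing but 3 survives at r7c8, so r7c8=3.
Step 49. [r6c3∈{1}] r6c3 has the single candidate 1. So r6c3=1.
Step 50. [r9c8∈{9}] only 9 remains possible at r9c8, so r9c8=9.
Step 51. [r4c5∈{7}] only 7 remains possible at r4c5 ⇒ r4c5=7.
Step 52. [r4c6∈{3}] r4c6's peers cover all but 3. So r4c6=3.

Answer: 1 5 2 4 3 8 9 7 6 / 6 8 4 9 1 7 3 2 5 / 9 7 3 5 6 2 4 1 8 / 8 6 9 2 7 3 5 4 1 / 7 4 5 8 9 1 2 6 3 / 3 2 1 6 4 5 7 8 9 / 4 1 8 7 5 9 6 3 2 / 2 9 7 3 8 6 1 5 4 / 5 3 6 1 2 4 8 9 7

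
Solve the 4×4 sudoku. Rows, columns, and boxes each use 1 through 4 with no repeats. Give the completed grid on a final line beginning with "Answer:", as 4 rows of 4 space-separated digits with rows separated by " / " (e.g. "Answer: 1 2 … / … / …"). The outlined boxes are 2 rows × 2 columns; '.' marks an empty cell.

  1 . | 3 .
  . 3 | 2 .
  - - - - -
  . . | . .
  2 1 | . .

Step 1. [r1c4∈{4}] only 4 remains possible at r1c4, so r1c4=4.
Step 2. [r3c4∈{1,2,3}] in row 3, 2 fits only at r3c4. So r3c4=2.
Step 3. [r3c2∈{4}] r3c2's peers cover all but 4 ⇒ r3c2=4.
Step 4. [r2c4∈{1}] r2c4's peers cover all but 1 ⇒ r2c4=1.
Step 5. [r4c4∈{3}] r4c4 is down to just 3, so r4c4=3.
Step 6. [r2c1∈{4}] nothing but 4 survives at r2c1, so r2c1=4.
Step 7. [r3c3∈{1}] r3c3's peers cover all but 1. So r3c3=1.
Step 8. [r4c3∈{4}] r4c3 has the single candidate 4, so r4c3=4.
Step 9. [r1c2∈{2}] r1c2 has the single candidate 2 ⇒ r1c2=2.
Step 10. [r3c1∈{3}] nothing but 3 survives at r3c1 ⇒ r3c1=3.

Answer: 1 2 3 4 / 4 3 2 1 / 3 4 1 2 / 2 1 4 3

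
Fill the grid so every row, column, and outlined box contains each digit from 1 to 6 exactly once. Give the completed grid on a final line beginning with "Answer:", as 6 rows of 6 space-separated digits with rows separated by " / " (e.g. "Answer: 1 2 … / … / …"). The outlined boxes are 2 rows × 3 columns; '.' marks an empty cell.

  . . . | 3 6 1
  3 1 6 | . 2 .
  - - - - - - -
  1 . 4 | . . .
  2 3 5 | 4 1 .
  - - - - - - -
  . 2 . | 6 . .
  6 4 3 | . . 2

Step 1. [r6c5∈{5}] r6c5 has the single candidate 5. So r6c5=5.
Step 2. [r5c5∈{3,4}] r5c5 is the only open cell in col 5 admitting 4, so r5c5=4.
Step 3. [r2c4∈{5}] r2c4 is down to just 5. So r2c4=5.
Step 4. [r3c6∈{3,5,6}] 5 has one home in row 3: r3c6. So r3c6=5.
Step 5. [r1c1∈{4,5}] row 1 places 4 nowhere but r1c1, so r1c1=4.
Step 6. [r4c6∈{6}] only 6 remains possible at r4c6 ⇒ r4c6=6.
Step 7. [r2c6∈{4}] r2c6 is down to just 4. So r2c6=4.
Step 8. [r3c2∈{6}] r3c2 has the single candidate 6, so r3c2=6.
Step 9. [r5c1∈{5}] r5c1 is down to just 5. So r5c1=5.
Step 10. [r3c4∈{2}] only 2 remains possible at r3c4. So r3c4=2.
Step 11. [r6c4∈{1}] nothing but 1 survives at r6c4. So r6c4=1.
Step 12. [r1c3∈{2}] only 2 remains possible at r1c3, so r1c3=2.
Step 13. [r1c2∈{5}] r1c2 is down to just 5 ⇒ r1c2=5.
Step 14. [r3c5∈{3}] r3c5 has the single candidate 3 ⇒ r3c5=3.
Step 15. [r5c3∈{1}] only 1 remains possible at r5c3 ⇒ r5c3=1.
Step 16. [r5c6∈{3}] only 3 remains possible at r5c6. So r5c6=3.

Answer: 4 5 2 3 6 1 / 3 1 6 5 2 4 / 1 6 4 2 3 5 / 2 3 5 4 1 6 / 5 2 1 6 4 3 / 6 4 3 1 5 2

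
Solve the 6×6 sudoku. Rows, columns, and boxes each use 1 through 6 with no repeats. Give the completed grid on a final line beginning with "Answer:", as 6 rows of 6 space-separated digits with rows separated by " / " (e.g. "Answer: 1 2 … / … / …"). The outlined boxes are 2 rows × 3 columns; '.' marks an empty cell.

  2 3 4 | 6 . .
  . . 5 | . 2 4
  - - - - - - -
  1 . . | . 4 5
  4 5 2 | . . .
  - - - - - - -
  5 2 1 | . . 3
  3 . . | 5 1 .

Step 1. [r3c2∈{6}] r3c2's peers cover all but 6, so r3c2=6.
Step 2. [r2c4∈{1,3}] 3 has one home in row 2: r2c4, so r2c4=3.
Step 3. [r5c5∈{6}] only 6 remains possible at r5c5, so r5c5=6.
Step 4. [r1c6∈{1}] r1c6's peers cover all but 1 ⇒ r1c6=1.
Step 5. [r4c4∈{1}] r4c4 has the single candidate 1 ⇒ r4c4=1.
Step 6. [r2c2∈{1}] r2c2's peers cover all but 1, so r2c2=1.
Step 7. [r3c4∈{2}] r3c4 is down to just 2. So r3c4=2.
Step 8. [r6c3∈{6}] only 6 remains possible at r6c3. So r6c3=6.
Step 9. [r3c3∈{3}] r3c3 has the single candidate 3 ⇒ r3c3=3.
Step 10. [r6c2∈{4}] r6c2's peers cover all but 4 ⇒ r6c2=4.
Step 11. [r1c5∈{5}] r1c5's peers cover all but 5. So r1c5=5.
Step 12. [r4c5∈{3}] nothing but 3 survives at r4c5, so r4c5=3.
Step 13. [r6c6∈{2}] r6c6 has the single candidate 2, so r6c6=2.
Step 14. [r5c4∈{4}] r5c4's peers cover all but 4. So r5c4=4.
Step 15. [r4c6∈{6}] r4c6's peers cover all but 6, so r4c6=6.
Step 16. [r2c1∈{6}] r2c1 has the single candidate 6, so r2c1=6.

Answer: 2 3 4 6 5 1 / 6 1 5 3 2 4 / 1 6 3 2 4 5 / 4 5 2 1 3 6 / 5 2 1 4 6 3 / 3 4 6 5 1 2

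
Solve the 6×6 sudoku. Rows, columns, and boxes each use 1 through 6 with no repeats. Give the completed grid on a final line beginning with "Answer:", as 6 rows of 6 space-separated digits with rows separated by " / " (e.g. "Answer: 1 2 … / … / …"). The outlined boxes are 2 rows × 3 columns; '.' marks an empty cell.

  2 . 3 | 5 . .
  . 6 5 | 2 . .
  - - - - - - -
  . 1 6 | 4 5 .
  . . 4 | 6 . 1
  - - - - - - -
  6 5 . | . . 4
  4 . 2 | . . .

Step 1. [r1c5∈{1,4,6}] r1c5 is the only open cell in row 1 admitting 1 ⇒ r1c5=1.
Step 2. [r6c2∈{3}] nothing but 3 survives at r6c2. So r6c2=3.
Step 3. [r5c5∈{2,3}] across row 5, 2 lands solely at r5c5. So r5c5=2.
Step 4. [r4c5∈{3}] nothing but 3 survives at r4c5. So r4c5=3.
Step 5. [r1c6∈{6}] r1c6's peers cover all but 6 ⇒ r1c6=6.
Step 6. [r5c4∈{1,3}] across row 5, 3 lands solely at r5c4. So r5c4=3.
Step 7. [r2c6∈{3}] nothing but 3 survives at r2c6 ⇒ r2c6=3.
Step 8. [r3c6∈{2}] r3c6 has the single candidate 2. So r3c6=2.
Step 9. [r1c2∈{4}] r1c2 has the single candidate 4, so r1c2=4.
Step 10. [r6c5∈{6}] r6c5's peers cover all but 6. So r6c5=6.
Step 11. [r5c3∈{1}] only 1 remains possible at r5c3 ⇒ r5c3=1.
Step 12. [r3c1∈{3}] nothing but 3 survives at r3c1 ⇒ r3c1=3.
Step 13. [r2c1∈{1}] r2c1's peers cover all but 1, so r2c1=1.
Step 14. [r6c6∈{5}] r6c6 is down to just 5, so r6c6=5.
Step 15. [r4c1∈{5}] r4c1 is down to just 5 ⇒ r4c1=5.
Step 16. [r2c5∈{4}] only 4 remains possible at r2c5, so r2c5=4.
Step 17. [r4c2∈{2}] r4c2's peers cover all but 2 ⇒ r4c2=2.
Step 18. [r6c4∈{1}] r6c4 is down to just 1. So r6c4=1.

Answer: 2 4 3 5 1 6 / 1 6 5 2 4 3 / 3 1 6 4 5 2 / 5 2 4 6 3 1 / 6 5 1 3 2 4 / 4 3 2 1 6 5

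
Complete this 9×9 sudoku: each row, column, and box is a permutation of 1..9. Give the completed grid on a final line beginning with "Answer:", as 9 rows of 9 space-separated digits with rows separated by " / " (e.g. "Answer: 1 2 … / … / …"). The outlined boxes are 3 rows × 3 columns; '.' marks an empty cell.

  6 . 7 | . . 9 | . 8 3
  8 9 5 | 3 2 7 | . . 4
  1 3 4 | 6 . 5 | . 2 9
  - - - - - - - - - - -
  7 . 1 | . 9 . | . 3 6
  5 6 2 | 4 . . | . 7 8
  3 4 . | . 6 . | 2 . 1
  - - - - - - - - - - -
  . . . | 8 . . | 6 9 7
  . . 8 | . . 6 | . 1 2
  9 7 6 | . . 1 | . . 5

Step 1. [r7c6∈{2,3,4}] across col 6, 4 lands solely at r7c6 ⇒ r7c6=4.
Step 2. [r9c5∈{3}] r9c5's peers cover all but 3 ⇒ r9c5=3.
Step 3. [r8c2∈{5}] r8c2 is down to just 5, so r8c2=5.
Step 4. [r4c7∈{4,5}] r4c7 is the only open cell in row 4 admitting 4, so r4c7=4.
Step 5. [r4c6∈{2,8}] r4c6 is the only open cell in col 6 admitting 2, so r4c6=2.
Step 6. [r1c4∈{1}] r1c4's peers cover all but 1 ⇒ r1c4=1.
Step 7. [r6c4∈{5,7}] 7 has one home in row 6: r6c4, so r6c4=7.
Step 8. [r7c2∈{1,2}] across row 7, 1 lands solely at r7c2. So r7c2=1.
Step 9. [r8c4∈{9}] only 9 remains possible at r8c4 ⇒ r8c4=9.
Step 10. [r6c6∈{8}] r6c6 has the single candidate 8, so r6c6=8.
Step 11. [r7c3∈{3}] r7c3's peers cover all but 3 ⇒ r7c3=3.
Step 12. [r2c8∈{6}] r2c8's peers cover all but 6 ⇒ r2c8=6.
Step 13. [r8c5∈{7}] only 7 remains possible at r8c5. So r8c5=7.
Step 14. [r1c2∈{2}] only 2 remains possible at r1c2 ⇒ r1c2=2.
Step 15. [r2c7∈{1}] nothing but 1 survives at r2c7. So r2c7=1.
Step 16. [r6c8∈{5}] r6c8's peers cover all but 5 ⇒ r6c8=5.
Step 17. [r8c7∈{3}] r8c7 has the single candidate 3. So r8c7=3.
Step 18. [r4c4∈{5}] r4c4 has the single candidate 5. So r4c4=5.
Step 19. [r5c7∈{9}] nothing but 9 survives at r5c7, so r5c7=9.
Step 20. [r5c6∈{3}] r5c6 is down to just 3. So r5c6=3.
Step 21. [r3c7∈{7}] nothing but 7 survives at r3c7 ⇒ r3c7=7.
Step 22. [r9c4∈{2}] only 2 remains possible at r9c4 ⇒ r9c4=2.
Step 23. [r8c1∈{4}] r8c1 is down to just 4 ⇒ r8c1=4.
Step 24. [r4c2∈{8}] r4c2's peers cover all but 8, so r4c2=8.
Step 25. [r5c5∈{1}] r5c5's peers cover all but 1. So r5c5=1.
Step 26. [r6c3∈{9}] r6c3 is down to just 9 ⇒ r6c3=9.
Step 27. [r1c7∈{5}] only 5 remains possible at r1c7. So r1c7=5.
Step 28. [r1c5∈{4}] only 4 remains possible at r1c5 ⇒ r1c5=4.
Step 29. [r3c5∈{8}] only 8 remains possible at r3c5. So r3c5=8.
Step 30. [r9c7∈{8}] only 8 remains possible at r9c7, so r9c7=8.
Step 31. [r7c5∈{5}] nothing but 5 survives at r7c5 ⇒ r7c5=5.
Step 32. [r9c8∈{4}] r9c8 is down to just 4. So r9c8=4.
Step 33. [r7c1∈{2}] only 2 remains possible at r7c1, so r7c1=2.

Answer: 6 2 7 1 4 9 5 8 3 / 8 9 5 3 2 7 1 6 4 / 1 3 4 6 8 5 7 2 9 / 7 8 1 5 9 2 4 3 6 / 5 6 2 4 1 3 9 7 8 / 3 4 9 7 6 8 2 5 1 / 2 1 3 8 5 4 6 9 7 / 4 5 8 9 7 6 3 1 2 / 9 7 6 2 3 1 8 4 5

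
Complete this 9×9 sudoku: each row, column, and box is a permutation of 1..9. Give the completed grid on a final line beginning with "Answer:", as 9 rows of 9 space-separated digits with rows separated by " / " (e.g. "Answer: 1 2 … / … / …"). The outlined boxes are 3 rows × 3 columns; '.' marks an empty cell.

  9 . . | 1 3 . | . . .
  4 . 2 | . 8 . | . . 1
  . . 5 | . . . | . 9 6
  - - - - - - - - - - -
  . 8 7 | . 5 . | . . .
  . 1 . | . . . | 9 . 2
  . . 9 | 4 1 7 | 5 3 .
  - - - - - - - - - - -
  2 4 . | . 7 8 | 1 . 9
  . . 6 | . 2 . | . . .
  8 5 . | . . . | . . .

Step 1. [r3c7∈{2,3,4,7,8}] in row 3, 8 fits only at r3c7 ⇒ r3c7=8.
Step 2. [r5c5∈{6}] r5c5's peers cover all but 6, so r5c5=6.
Step 3. [r5c6∈{3}] nothing but 3 survives at r5c6. So r5c6=3.
Step 4. [r4c9∈{4}] r4c9 has the single candidate 4, so r4c9=4.
Step 5. [r9c5∈{4,9}] 9 has one home in col 5: r9c5. So r9c5=9.
Step 6. [r5c8∈{7,8}] across row 5, 7 lands solely at r5c8. So r5c8=7.
Step 7. [r2c8∈{5}] r2c8 is down to just 5 ⇒ r2c8=5.
Step 8. [r1c9∈{7}] r1c9 is down to just 7 ⇒ r1c9=7.
Step 9. [r9c7∈{2,3,4,6,7}] row 9 places 7 nowhere but r9c7 ⇒ r9c7=7.
Step 10. [r7c3∈{3}] r7c3 has the single candidate 3, so r7c3=3.
Step 11. [r1c6∈{2,4,5,6}] row 1 places 5 nowhere but r1c6 ⇒ r1c6=5.
Step 12. [r9c8∈{2,4,6}] in row 9, 2 fits only at r9c8, so r9c8=2.
Step 13. [r9c6∈{1,4,6}] row 9 places 4 nowhere but r9c6. So r9c6=4.
Step 14. [r9c9∈{3}] r9c9 is down to just 3. So r9c9=3.
Step 15. [r2c6∈{6,9}] 6 has one home in col 6: r2c6, so r2c6=6.
Step 16. [r3c1∈{1,3,7}] row 3 places 1 nowhere but r3c1 ⇒ r3c1=1.
Step 17. [r2c4∈{7,9}] across row 2, 9 lands solely at r2c4, so r2c4=9.
Step 18. [r2c2∈{3,7}] 7 has one home in row 2: r2c2 ⇒ r2c2=7.
Step 19. [r8c9∈{5,8}] r8c9 is the only open cell in col 9 admitting 5 ⇒ r8c9=5.
Step 20. [r3c6∈{2}] only 2 remains possible at r3c6. So r3c6=2.
Step 21. [r7c8∈{6}] r7c8's peers cover all but 6, so r7c8=6.
Step 22. [r8c7∈{4}] r8c7's peers cover all but 4, so r8c7=4.
Step 23. [r6c1∈{6}] r6c1's peers cover all but 6 ⇒ r6c1=6.
Step 24. [r4c8∈{1}] r4c8's peers cover all but 1, so r4c8=1.
Step 25. [r8c8∈{8}] r8c8 is down to just 8 ⇒ r8c8=8.
Step 26. [r1c2∈{6}] nothing but 6 survives at r1c2, so r1c2=6.
Step 27. [r7c4∈{5}] only 5 remains possible at r7c4 ⇒ r7c4=5.
Step 28. [r5c3∈{4}] r5c3 is down to just 4 ⇒ r5c3=4.
Step 29. [r2c7∈{3}] r2c7 has the single candidate 3, so r2c7=3.
Step 30. [r6c2∈{2}] r6c2 is down to just 2 ⇒ r6c2=2.
Step 31. [r4c1∈{3}] r4c1 is down to just 3. So r4c1=3.
Step 32. [r1c3∈{8}] r1c3 has the single candidate 8, so r1c3=8.
Step 33. [r3c2∈{3}] r3c2 has the single candidate 3. So r3c2=3.
Step 34. [r3c4∈{7}] nothing but 7 survives at r3c4. So r3c4=7.
Step 35. [r4c4∈{2}] only 2 remains possible at r4c4 ⇒ r4c4=2.
Step 36. [r8c6∈{1}] only 1 remains possible at r8c6. So r8c6=1.
Step 37. [r5c1∈{5}] r5c1's peers cover all but 5. So r5c1=5.
Step 38. [r8c1∈{7}] r8c1 is down to just 7. So r8c1=7.
Step 39. [r8c2∈{9}] nothing but 9 survives at r8c2. So r8c2=9.
Step 40. [r5c4∈{8}] r5c4 is down to just 8, so r5c4=8.
Step 41. [r3c5∈{4}] nothing but 4 survives at r3c5 ⇒ r3c5=4.
Step 42. [r8c4∈{3}] r8c4 has the single candidate 3, so r8c4=3.
Step 43. [r4c6∈{9}] nothing but 9 survives at r4c6. So r4c6=9.
Step 44. [r1c8∈{4}] r1c8 is down to just 4, so r1c8=4.
Step 45. [r4c7∈{6}] r4c7's peers cover all but 6 ⇒ r4c7=6.
Step 46. [r6c9∈{8}] r6c9 has the single candidate 8 ⇒ r6c9=8.
Step 47. [r9c4∈{6}] only 6 remains possible at r9c4 ⇒ r9c4=6.
Step 48. [r9c3∈{1}] r9c3 has the single candidate 1. So r9c3=1.
Step 49. [r1c7∈{2}] r1c7's peers cover all but 2, so r1c7=2.

Answer: 9 6 8 1 3 5 2 4 7 / 4 7 2 9 8 6 3 5 1 / 1 3 5 7 4 2 8 9 6 / 3 8 7 2 5 9 6 1 4 / 5 1 4 8 6 3 9 7 2 / 6 2 9 4 1 7 5 3 8 / 2 4 3 5 7 8 1 6 9 / 7 9 6 3 2 1 4 8 5 / 8 5 1 6 9 4 7 2 3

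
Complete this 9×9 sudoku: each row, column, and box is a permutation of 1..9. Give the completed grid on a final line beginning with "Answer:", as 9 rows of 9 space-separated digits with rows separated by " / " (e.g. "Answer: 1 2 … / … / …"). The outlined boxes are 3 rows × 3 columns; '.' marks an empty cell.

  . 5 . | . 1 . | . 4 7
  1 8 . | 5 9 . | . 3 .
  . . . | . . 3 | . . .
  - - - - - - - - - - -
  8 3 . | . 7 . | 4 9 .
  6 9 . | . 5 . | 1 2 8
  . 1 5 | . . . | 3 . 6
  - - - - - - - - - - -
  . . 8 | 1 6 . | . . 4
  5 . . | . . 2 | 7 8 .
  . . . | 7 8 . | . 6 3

Step 1. [r5c6∈{4}] r5c6 has the single candidate 4. So r5c6=4.
Step 2. [r2c3∈{2,4,6,7}] 4 has one home in row 2: r2c3, so r2c3=4.
Step 3. [r7c1∈{2,3,7,9}] in row 7, 3 fits only at r7c1. So r7c1=3.
Step 4. [r4c3∈{2}] r4c3 is down to just 2 ⇒ r4c3=2.
Step 5. [r7c8∈{5}] only 5 remains possible at r7c8 ⇒ r7c8=5.
Step 6. [r3c7∈{2,5,6,8,9}] 5 has one home in col 7: r3c7, so r3c7=5.
Step 7. [r3c4∈{2,4,6,8}] in row 3, 8 fits only at r3c4. So r3c4=8.
Step 8. [r1c6∈{6}] r1c6 has the single candidate 6, so r1c6=6.
Step 9. [r1c4∈{2}] r1c4 has the single candidate 2, so r1c4=2.
Step 10. [r1c1∈{9}] only 9 remains possible at r1c1 ⇒ r1c1=9.
Step 11. [r8c4∈{3,4,9}] col 4 places 4 nowhere but r8c4, so r8c4=4.
Step 12. [r3c9∈{1,2,9}] across row 3, 9 lands solely at r3c9. So r3c9=9.
Step 13. [r7c6∈{9}] r7c6 is down to just 9, so r7c6=9.
Step 14. [r7c7∈{2}] r7c7's peers cover all but 2, so r7c7=2.
Step 15. [r8c3∈{1,6,9}] r8c3 is the only open cell in row 8 admitting 9, so r8c3=9.
Step 16. [r9c2∈{2,4}] 4 has one home in col 2: r9c2. So r9c2=4.
Step 17. [r3c2∈{2,6,7}] r3c2 is the only open cell in col 2 admitting 2 ⇒ r3c2=2.
Step 18. [r5c3∈{7}] r5c3 is down to just 7 ⇒ r5c3=7.
Step 19. [r3c5∈{4}] r3c5's peers cover all but 4 ⇒ r3c5=4.
Step 20. [r4c6∈{1}] r4c6's peers cover all but 1 ⇒ r4c6=1.
Step 21. [r2c7∈{6}] only 6 remains possible at r2c7 ⇒ r2c7=6.
Step 22. [r4c4∈{6}] only 6 remains possible at r4c4, so r4c4=6.
Step 23. [r3c1∈{7}] only 7 remains possible at r3c1, so r3c1=7.
Step 24. [r4c9∈{5}] r4c9's peers cover all but 5, so r4c9=5.
Step 25. [r1c7∈{8}] only 8 remains possible at r1c7, so r1c7=8.
Step 26. [r1c3∈{3}] r1c3 is down to just 3 ⇒ r1c3=3.
Step 27. [r7c2∈{7}] r7c2's peers cover all but 7, so r7c2=7.
Step 28. [r8c9∈{1}] r8c9 is down to just 1. So r8c9=1.
Step 29. [r9c7∈{9}] r9c7's peers cover all but 9, so r9c7=9.
Step 30. [r2c6∈{7}] r2c6 is down to just 7, so r2c6=7.
Step 31. [r3c3∈{6}] r3c3's peers cover all but 6. So r3c3=6.
Step 32. [r9c6∈{5}] r9c6 has the single candidate 5. So r9c6=5.
Step 33. [r9c3∈{1}] r9c3's peers cover all but 1 ⇒ r9c3=1.
Step 34. [r9c1∈{2}] r9c1 has the single candidate 2 ⇒ r9c1=2.
Step 35. [r6c4∈{9}] only 9 remains possible at r6c4 ⇒ r6c4=9.
Step 36. [r6c5∈{2}] only 2 remains possible at r6c5 ⇒ r6c5=2.
Step 37. [r6c1∈{4}] nothing but 4 survives at r6c1, so r6c1=4.
Step 38. [r8c2∈{6}] nothing but 6 survives at r8c2, so r8c2=6.
Step 39. [r6c6∈{8}] r6c6 has the single candidate 8, so r6c6=8.
Step 40. [r3c8∈{1}] nothing but 1 survives at r3c8, so r3c8=1.
Step 41. [r2c9∈{2}] only 2 remains possible at r2c9. So r2c9=2.
Step 42. [r8c5∈{3}] r8c5's peers cover all but 3, so r8c5=3.
Step 43. [r5c4∈{3}] r5c4's peers cover all but 3 ⇒ r5c4=3.
Step 44. [r6c8∈{7}] only 7 remains possible at r6c8, so r6c8=7.

Answer: 9 5 3 2 1 6 8 4 7 / 1 8 4 5 9 7 6 3 2 / 7 2 6 8 4 3 5 1 9 / 8 3 2 6 7 1 4 9 5 / 6 9 7 3 5 4 1 2 8 / 4 1 5 9 2 8 3 7 6 / 3 7 8 1 6 9 2 5 4 / 5 6 9 4 3 2 7 8 1 / 2 4 1 7 8 5 9 6 3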